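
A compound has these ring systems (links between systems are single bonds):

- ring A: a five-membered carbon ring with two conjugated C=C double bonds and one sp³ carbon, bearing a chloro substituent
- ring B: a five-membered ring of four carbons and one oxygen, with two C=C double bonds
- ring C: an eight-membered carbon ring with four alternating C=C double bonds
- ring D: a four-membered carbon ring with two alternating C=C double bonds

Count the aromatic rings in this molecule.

1

Ring A has one sp³ carbon, so it is not fully conjugated — not aromatic (cyclopentadiene).
Ring B is planar and fully conjugated; 2 ring double bonds (4 π electrons) plus a heteroatom lone pair (2) give 6 π electrons. Since 6 = 4n+2 (n=1), ring B is aromatic (furan).
Ring C has only sp² ring atoms; a planar conformation would have a fully conjugated π system of 8 electrons. But 8 = 4(2), which is 4n not 4n+2, so ring C is not aromatic (cyclooctatetraene) — cyclooctatetraene distorts into a non-planar tub to avoid antiaromaticity.
Ring D has only sp² ring atoms; a planar conformation would have a fully conjugated π system of 4 electrons. But 4 = 4(1), which is 4n not 4n+2, so ring D is not aromatic (cyclobutadiene) — cyclobutadiene is antiaromatic and distorts to a rectangle.
Aromatic: B. Total: 1.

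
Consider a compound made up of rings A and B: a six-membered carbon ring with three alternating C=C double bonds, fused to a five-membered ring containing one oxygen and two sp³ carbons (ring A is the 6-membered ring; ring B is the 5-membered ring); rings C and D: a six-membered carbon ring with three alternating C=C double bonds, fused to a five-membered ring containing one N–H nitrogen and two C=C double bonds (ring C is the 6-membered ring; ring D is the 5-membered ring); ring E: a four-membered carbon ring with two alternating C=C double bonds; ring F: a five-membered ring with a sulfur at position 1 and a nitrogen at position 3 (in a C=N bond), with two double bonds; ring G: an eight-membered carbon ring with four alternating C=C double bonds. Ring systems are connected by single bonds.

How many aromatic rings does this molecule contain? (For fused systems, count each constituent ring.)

4

Ring A is planar and fully conjugated; 3 ring double bonds give 6 π electrons. 6 = 4(1)+2, so ring A is aromatic (benzene ring).
Ring B has two sp³ carbons, so it is not fully conjugated — not aromatic (oxolane ring).
Rings C and D form a fused bicyclic system (with one N–H) with 9 sp² atoms and 10 π electrons from ring double bonds plus a heteroatom lone pair. 10 = 4(2)+2, so the system is aromatic and both rings count as aromatic (indole).
Ring E has only sp² ring atoms; a planar conformation would have a fully conjugated π system of 4 electrons. But 4 = 4(1), which is 4n not 4n+2, so ring E is not aromatic (cyclobutadiene) — cyclobutadiene is antiaromatic and distorts to a rectangle.
Ring F is planar and fully conjugated; 2 ring double bonds (4 π electrons) plus a heteroatom lone pair (2) give 6 π electrons. Since 6 = 4n+2 (n=1), ring F is aromatic (thiazole).
Ring G has only sp² ring atoms; a planar conformation would have a fully conjugated π system of 8 electrons. But 8 = 4(2), which is 4n not 4n+2, so ring G is not aromatic (cyclooctatetraene) — cyclooctatetraene distorts into a non-planar tub to avoid antiaromaticity.
Aromatic: A, C, D, F. Total: 4.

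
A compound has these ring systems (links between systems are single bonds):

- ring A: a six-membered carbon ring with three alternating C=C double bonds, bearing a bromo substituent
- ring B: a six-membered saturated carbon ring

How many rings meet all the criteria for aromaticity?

1

Ring A is planar and fully conjugated; 3 ring double bonds give 6 π electrons. Since 6 = 4n+2 (n=1), ring A is aromatic (benzene).
Ring B has only sp³ atoms, so it is not fully conjugated — not aromatic (cyclohexane).
Aromatic: A. Total: 1.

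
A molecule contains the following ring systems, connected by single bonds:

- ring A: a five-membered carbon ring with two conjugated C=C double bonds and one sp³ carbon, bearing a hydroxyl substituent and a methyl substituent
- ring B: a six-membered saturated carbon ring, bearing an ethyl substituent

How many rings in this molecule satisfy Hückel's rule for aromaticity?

0

Ring A has one sp³ carbon, so it is not fully conjugated — not aromatic (cyclopentadiene).
Ring B has only sp³ atoms, so it is not fully conjugated — not aromatic (cyclohexane).
No ring is aromatic. Total: 0.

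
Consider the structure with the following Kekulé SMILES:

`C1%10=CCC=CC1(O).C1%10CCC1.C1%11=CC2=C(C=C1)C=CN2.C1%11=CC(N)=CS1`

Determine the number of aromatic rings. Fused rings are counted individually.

The SMILES encodes a six-membered carbon ring with two isolated C=C double bonds and two sp³ carbons; a four-membered saturated carbon ring; a six-membered carbon ring with three alternating C=C double bonds, fused to a five-membered ring containing one N–H nitrogen and two C=C double bonds; a five-membered ring of four carbons and one sulfur, with two C=C double bonds.
The 6-membered ring has two sp³ carbons, so it is not fully conjugated — not aromatic (1,4-cyclohexadiene).
The 4-membered ring has only sp³ atoms, so it is not fully conjugated — not aromatic (cyclobutane).
The fused 6/5-membered bicyclic (with one N–H) is a single π system with 9 sp² atoms and 10 π electrons from ring double bonds plus a heteroatom lone pair. 10 = 4(2)+2, so the system is aromatic and both rings count as aromatic (indole).
The 5-membered ring with one sulfur is planar and fully conjugated; 2 ring double bonds (4 π electrons) plus a heteroatom lone pair (2) give 6 π electrons. 6 = 4(1)+2, so it is aromatic (thiophene).
3 of the 5 rings are aromatic. Total: 3.

3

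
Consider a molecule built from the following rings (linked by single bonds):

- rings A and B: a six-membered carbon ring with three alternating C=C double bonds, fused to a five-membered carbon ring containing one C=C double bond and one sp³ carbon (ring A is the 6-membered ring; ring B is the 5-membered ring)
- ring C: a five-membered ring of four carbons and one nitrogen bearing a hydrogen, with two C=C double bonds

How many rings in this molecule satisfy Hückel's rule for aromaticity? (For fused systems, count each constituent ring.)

2

Ring A is planar and fully conjugated; 3 ring double bonds give 6 π electrons. Since 6 = 4n+2 (n=1), ring A is aromatic (benzene ring).
Ring B has one sp³ carbon, so it is not fully conjugated — not aromatic (cyclopentene ring).
Ring C has a continuous p-orbital overlap around the ring; 2 ring double bonds (4 π electrons) plus a heteroatom lone pair (2) give 6 π electrons. 6 = 4(1)+2, so ring C is aromatic (pyrrole).
Aromatic: A, C. Total: 2.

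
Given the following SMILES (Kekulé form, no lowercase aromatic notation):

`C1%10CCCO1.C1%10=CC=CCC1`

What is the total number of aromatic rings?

The SMILES encodes a five-membered saturated ring of four carbons and one oxygen; a six-membered carbon ring with two conjugated C=C double bonds and two sp³ carbons.
The 5-membered ring with one oxygen has only sp³ atoms, so it is not fully conjugated — not aromatic (tetrahydrofuran).
The 6-membered ring has two sp³ carbons, so it is not fully conjugated — not aromatic (1,3-cyclohexadiene).
None of the rings are aromatic. Total: 0.

0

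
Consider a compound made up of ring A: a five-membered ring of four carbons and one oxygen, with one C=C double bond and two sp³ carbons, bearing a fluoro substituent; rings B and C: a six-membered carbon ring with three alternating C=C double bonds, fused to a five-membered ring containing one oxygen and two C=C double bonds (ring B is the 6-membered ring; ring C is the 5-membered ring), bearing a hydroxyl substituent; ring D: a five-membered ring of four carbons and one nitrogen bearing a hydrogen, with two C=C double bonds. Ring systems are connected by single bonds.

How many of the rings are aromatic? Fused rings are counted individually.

Ring A has two sp³ carbons, so it is not fully conjugated — not aromatic (2,3-dihydrofuran).
Rings B and C form a fused bicyclic system (with one oxygen) with 9 sp² atoms and 10 π electrons from ring double bonds plus a heteroatom lone pair. 10 = 4(2)+2, so the system is aromatic and both rings count as aromatic (benzofuran).
Ring D has a continuous p-orbital overlap around the ring; 2 ring double bonds (4 π electrons) plus a heteroatom lone pair (2) give 6 π electrons. That satisfies 4n+2 with n=1, so ring D is aromatic (pyrrole).
Aromatic: B, C, D. Total: 3.

3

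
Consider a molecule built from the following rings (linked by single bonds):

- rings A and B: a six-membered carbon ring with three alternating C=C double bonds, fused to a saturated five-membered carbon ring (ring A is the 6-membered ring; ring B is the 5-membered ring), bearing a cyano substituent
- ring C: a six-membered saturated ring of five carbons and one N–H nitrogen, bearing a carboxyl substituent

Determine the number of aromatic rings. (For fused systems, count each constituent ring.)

1

Ring A is fully conjugated (every ring atom contributes a p orbital); 3 ring double bonds give 6 π electrons. 6 = 4(1)+2, so ring A is aromatic (benzene ring).
Ring B has three sp³ carbons, so it is not fully conjugated — not aromatic (cyclopentane ring).
Ring C has only sp³ atoms, so it is not fully conjugated — not aromatic (piperidine).
Aromatic: A. Total: 1.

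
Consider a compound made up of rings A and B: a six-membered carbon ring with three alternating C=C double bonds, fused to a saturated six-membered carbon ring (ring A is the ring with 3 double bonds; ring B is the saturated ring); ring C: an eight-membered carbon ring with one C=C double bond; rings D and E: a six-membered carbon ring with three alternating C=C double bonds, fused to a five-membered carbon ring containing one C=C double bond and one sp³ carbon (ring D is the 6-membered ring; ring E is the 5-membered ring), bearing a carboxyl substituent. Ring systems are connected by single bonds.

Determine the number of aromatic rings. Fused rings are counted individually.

2

Ring A is fully conjugated (every ring atom contributes a p orbital); 3 ring double bonds give 6 π electrons. That satisfies 4n+2 with n=1, so ring A is aromatic (benzene ring).
Ring B has four sp³ carbons, so it is not fully conjugated — not aromatic (cyclohexane ring).
Ring C has six sp³ carbons, so it is not fully conjugated — not aromatic (cyclooctene).
Ring D is fully conjugated (every ring atom contributes a p orbital); 3 ring double bonds give 6 π electrons. Since 6 = 4n+2 (n=1), ring D is aromatic (benzene ring).
Ring E has one sp³ carbon, so it is not fully conjugated — not aromatic (cyclopentene ring).
Aromatic: A, D. Total: 2.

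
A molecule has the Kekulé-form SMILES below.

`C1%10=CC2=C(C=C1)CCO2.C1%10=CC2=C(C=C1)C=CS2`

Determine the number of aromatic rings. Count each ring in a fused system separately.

3

The SMILES encodes a six-membered carbon ring with three alternating C=C double bonds, fused to a five-membered ring containing one oxygen and two sp³ carbons; a six-membered carbon ring with three alternating C=C double bonds, fused to a five-membered ring containing one sulfur and two C=C double bonds.
The 6-membered ring is fully conjugated (every ring atom contributes a p orbital); 3 ring double bonds give 6 π electrons. Since 6 = 4n+2 (n=1), it is aromatic (benzene ring).
The 5-membered ring with one oxygen has two sp³ carbons, so it is not fully conjugated — not aromatic (oxolane ring).
The fused 6/5-membered bicyclic (with one sulfur) is a single π system with 9 sp² atoms and 10 π electrons from ring double bonds plus a heteroatom lone pair. 10 = 4(2)+2, so the system is aromatic and both rings count as aromatic (benzothiophene).
3 of the 4 rings are aromatic. Total: 3.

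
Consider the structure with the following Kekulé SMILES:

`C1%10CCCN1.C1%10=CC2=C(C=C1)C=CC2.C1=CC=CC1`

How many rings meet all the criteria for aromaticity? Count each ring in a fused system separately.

1

The SMILES encodes a five-membered saturated ring of four carbons and one N–H nitrogen; a six-membered carbon ring with three alternating C=C double bonds, fused to a five-membered carbon ring containing one C=C double bond and one sp³ carbon; a five-membered carbon ring with two conjugated C=C double bonds and one sp³ carbon.
The 5-membered ring with one N–H has only sp³ atoms, so it is not fully conjugated — not aromatic (pyrrolidine).
The 6-membered ring is planar and fully conjugated; 3 ring double bonds give 6 π electrons. Since 6 = 4n+2 (n=1), it is aromatic (benzene ring).
The 5-membered ring has one sp³ carbon, so it is not fully conjugated — not aromatic (cyclopentene ring).
The second 5-membered ring has one sp³ carbon, so it is not fully conjugated — not aromatic (cyclopentadiene).
1 of the 4 rings is aromatic. Total: 1.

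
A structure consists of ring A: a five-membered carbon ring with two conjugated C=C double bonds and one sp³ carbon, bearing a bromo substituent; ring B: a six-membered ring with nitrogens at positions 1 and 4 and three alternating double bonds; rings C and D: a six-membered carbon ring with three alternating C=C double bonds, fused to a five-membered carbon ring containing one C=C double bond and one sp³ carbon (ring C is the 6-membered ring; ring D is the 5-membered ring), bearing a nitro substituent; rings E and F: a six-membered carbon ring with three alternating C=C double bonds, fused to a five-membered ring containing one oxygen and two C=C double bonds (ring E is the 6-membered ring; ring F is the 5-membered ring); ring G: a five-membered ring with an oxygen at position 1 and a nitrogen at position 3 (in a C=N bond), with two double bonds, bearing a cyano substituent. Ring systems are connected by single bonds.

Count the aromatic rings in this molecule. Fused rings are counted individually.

5

Ring A has one sp³ carbon, so it is not fully conjugated — not aromatic (cyclopentadiene).
Ring B is planar and fully conjugated; 3 ring double bonds give 6 π electrons. 6 = 4(1)+2, so ring B is aromatic (pyrazine).
Ring C has a continuous p-orbital overlap around the ring; 3 ring double bonds give 6 π electrons. 6 = 4(1)+2, so ring C is aromatic (benzene ring).
Ring D has one sp³ carbon, so it is not fully conjugated — not aromatic (cyclopentene ring).
Rings E and F form a fused bicyclic system (with one oxygen) with 9 sp² atoms and 10 π electrons from ring double bonds plus a heteroatom lone pair. 10 = 4(2)+2, so the system is aromatic and both rings count as aromatic (benzofuran).
Ring G has a continuous p-orbital overlap around the ring; 2 ring double bonds (4 π electrons) plus a heteroatom lone pair (2) give 6 π electrons. Since 6 = 4n+2 (n=1), ring G is aromatic (oxazole).
Aromatic: B, C, E, F, G. Total: 5.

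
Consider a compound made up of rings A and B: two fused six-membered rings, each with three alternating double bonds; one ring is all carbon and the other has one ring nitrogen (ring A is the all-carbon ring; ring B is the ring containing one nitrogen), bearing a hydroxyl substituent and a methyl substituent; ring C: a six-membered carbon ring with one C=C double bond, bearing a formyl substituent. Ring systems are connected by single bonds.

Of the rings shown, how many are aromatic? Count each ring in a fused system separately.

Rings A and B form a fused bicyclic system (with one nitrogen) with 10 sp² atoms and 10 π electrons from ring double bonds. 10 = 4(2)+2, so the system is aromatic and both rings count as aromatic (quinoline).
Ring C has four sp³ carbons, so it is not fully conjugated — not aromatic (cyclohexene).
Aromatic: A, B. Total: 2.

2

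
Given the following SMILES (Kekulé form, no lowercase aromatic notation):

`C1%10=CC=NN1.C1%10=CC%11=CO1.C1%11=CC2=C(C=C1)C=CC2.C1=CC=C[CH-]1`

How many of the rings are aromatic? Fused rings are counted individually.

The SMILES encodes a five-membered ring with two adjacent nitrogens (one bearing H, one in a double bond) and two double bonds; a five-membered ring of four carbons and one oxygen, with two C=C double bonds; a six-membered carbon ring with three alternating C=C double bonds, fused to a five-membered carbon ring containing one C=C double bond and one sp³ carbon; a five-membered all-carbon ring bearing a negative charge on one carbon, with two C=C double bonds.
The 5-membered ring with two adjacent nitrogens (one N–H, one =N–) is fully conjugated (every ring atom contributes a p orbital); 2 ring double bonds (4 π electrons) plus a heteroatom lone pair (2) give 6 π electrons. That satisfies 4n+2 with n=1, so it is aromatic (pyrazole).
The 5-membered ring with one oxygen has a continuous p-orbital overlap around the ring; 2 ring double bonds (4 π electrons) plus a heteroatom lone pair (2) give 6 π electrons. That satisfies 4n+2 with n=1, so it is aromatic (furan).
The 6-membered ring is fully conjugated (every ring atom contributes a p orbital); 3 ring double bonds give 6 π electrons. Since 6 = 4n+2 (n=1), it is aromatic (benzene ring).
The 5-membered ring has one sp³ carbon, so it is not fully conjugated — not aromatic (cyclopentene ring).
The second 5-membered ring has a continuous p-orbital overlap around the ring; 2 ring double bonds (4 π electrons) plus the carbanion lone pair (2) give 6 π electrons. That satisfies 4n+2 with n=1, so it is aromatic (cyclopentadienyl anion).
4 of the 5 rings are aromatic. Total: 4.

4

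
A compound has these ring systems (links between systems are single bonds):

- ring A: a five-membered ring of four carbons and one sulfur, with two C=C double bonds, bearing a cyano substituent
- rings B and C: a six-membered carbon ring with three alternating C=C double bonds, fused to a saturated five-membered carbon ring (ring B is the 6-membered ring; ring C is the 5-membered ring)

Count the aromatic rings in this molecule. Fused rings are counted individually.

2

Ring A is fully conjugated (every ring atom contributes a p orbital); 2 ring double bonds (4 π electrons) plus a heteroatom lone pair (2) give 6 π electrons. That satisfies 4n+2 with n=1, so ring A is aromatic (thiophene).
Ring B has a continuous p-orbital overlap around the ring; 3 ring double bonds give 6 π electrons. That satisfies 4n+2 with n=1, so ring B is aromatic (benzene ring).
Ring C has three sp³ carbons, so it is not fully conjugated — not aromatic (cyclopentane ring).
Aromatic: A, B. Total: 2.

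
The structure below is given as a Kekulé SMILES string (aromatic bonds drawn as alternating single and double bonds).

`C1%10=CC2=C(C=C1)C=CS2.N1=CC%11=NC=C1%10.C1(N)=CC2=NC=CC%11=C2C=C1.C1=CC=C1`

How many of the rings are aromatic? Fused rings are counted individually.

5

The SMILES encodes a six-membered carbon ring with three alternating C=C double bonds, fused to a five-membered ring containing one sulfur and two C=C double bonds; a six-membered ring with nitrogens at positions 1 and 4 and three alternating double bonds; two fused six-membered rings, each with three alternating double bonds; one ring is all carbon and the other has one ring nitrogen; a four-membered carbon ring with two alternating C=C double bonds.
The fused 6/5-membered bicyclic (with one sulfur) is a single π system with 9 sp² atoms and 10 π electrons from ring double bonds plus a heteroatom lone pair. 10 = 4(2)+2, so the system is aromatic and both rings count as aromatic (benzothiophene).
The 6-membered ring with two nitrogens (1,4) is fully conjugated (every ring atom contributes a p orbital); 3 ring double bonds give 6 π electrons. 6 = 4(1)+2, so it is aromatic (pyrazine).
The fused 6/6-membered bicyclic (with one nitrogen) is a single π system with 10 sp² atoms and 10 π electrons from ring double bonds. 10 = 4(2)+2, so the system is aromatic and both rings count as aromatic (quinoline).
The 4-membered ring has only sp² ring atoms; a planar conformation would have a fully conjugated π system of 4 electrons. But 4 = 4(1), which is 4n not 4n+2, so it is not aromatic (cyclobutadiene) — cyclobutadiene is antiaromatic and distorts to a rectangle.
5 of the 6 rings are aromatic. Total: 5.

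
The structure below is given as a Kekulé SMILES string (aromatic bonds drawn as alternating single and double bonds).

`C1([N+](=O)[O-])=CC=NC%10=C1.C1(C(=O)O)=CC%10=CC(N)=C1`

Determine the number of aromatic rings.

The SMILES encodes a six-membered ring of five carbons and one nitrogen with three alternating double bonds; a six-membered carbon ring with three alternating C=C double bonds.
The 6-membered ring with one nitrogen is fully conjugated (every ring atom contributes a p orbital); 3 ring double bonds give 6 π electrons. 6 = 4(1)+2, so it is aromatic (pyridine).
The 6-membered ring has a continuous p-orbital overlap around the ring; 3 ring double bonds give 6 π electrons. 6 = 4(1)+2, so it is aromatic (benzene).
2 of the 2 rings are aromatic. Total: 2.

2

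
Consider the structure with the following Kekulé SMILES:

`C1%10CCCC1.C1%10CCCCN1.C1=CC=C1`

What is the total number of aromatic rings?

The SMILES encodes a five-membered saturated carbon ring; a six-membered saturated ring of five carbons and one N–H nitrogen; a four-membered carbon ring with two alternating C=C double bonds.
The 5-membered ring has only sp³ atoms, so it is not fully conjugated — not aromatic (cyclopentane).
The 6-membered ring with one N–H has only sp³ atoms, so it is not fully conjugated — not aromatic (piperidine).
The 4-membered ring has only sp² ring atoms; a planar conformation would have a fully conjugated π system of 4 electrons. But 4 = 4(1), which is 4n not 4n+2, so it is not aromatic (cyclobutadiene) — cyclobutadiene is antiaromatic and distorts to a rectangle.
None of the rings are aromatic. Total: 0.

0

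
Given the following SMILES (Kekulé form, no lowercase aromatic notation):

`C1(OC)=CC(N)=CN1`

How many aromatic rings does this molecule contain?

1

The SMILES encodes a five-membered ring of four carbons and one nitrogen bearing a hydrogen, with two C=C double bonds.
The 5-membered ring with one N–H has a continuous p-orbital overlap around the ring; 2 ring double bonds (4 π electrons) plus a heteroatom lone pair (2) give 6 π electrons. That satisfies 4n+2 with n=1, so it is aromatic (pyrrole).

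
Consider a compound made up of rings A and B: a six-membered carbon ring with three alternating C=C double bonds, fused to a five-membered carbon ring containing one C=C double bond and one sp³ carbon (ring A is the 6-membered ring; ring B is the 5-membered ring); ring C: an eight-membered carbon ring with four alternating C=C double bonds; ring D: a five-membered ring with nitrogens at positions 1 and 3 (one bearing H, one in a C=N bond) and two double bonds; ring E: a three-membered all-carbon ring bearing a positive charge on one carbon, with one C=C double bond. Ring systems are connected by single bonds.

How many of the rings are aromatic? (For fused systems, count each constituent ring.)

Ring A is fully conjugated (every ring atom contributes a p orbital); 3 ring double bonds give 6 π electrons. That satisfies 4n+2 with n=1, so ring A is aromatic (benzene ring).
Ring B has one sp³ carbon, so it is not fully conjugated — not aromatic (cyclopentene ring).
Ring C has only sp² ring atoms; a planar conformation would have a fully conjugated π system of 8 electrons. But 8 = 4(2), which is 4n not 4n+2, so ring C is not aromatic (cyclooctatetraene) — cyclooctatetraene distorts into a non-planar tub to avoid antiaromaticity.
Ring D has a continuous p-orbital overlap around the ring; 2 ring double bonds (4 π electrons) plus a heteroatom lone pair (2) give 6 π electrons. 6 = 4(1)+2, so ring D is aromatic (imidazole).
Ring E has a continuous p-orbital overlap around the ring; 1 ring double bond (2 π electrons) plus the carbocation's empty p orbital (0, but keeps the ring conjugated) give 2 π electrons. Since 2 = 4n+2 (n=0), ring E is aromatic (cyclopropenyl cation).
Aromatic: A, D, E. Total: 3.

3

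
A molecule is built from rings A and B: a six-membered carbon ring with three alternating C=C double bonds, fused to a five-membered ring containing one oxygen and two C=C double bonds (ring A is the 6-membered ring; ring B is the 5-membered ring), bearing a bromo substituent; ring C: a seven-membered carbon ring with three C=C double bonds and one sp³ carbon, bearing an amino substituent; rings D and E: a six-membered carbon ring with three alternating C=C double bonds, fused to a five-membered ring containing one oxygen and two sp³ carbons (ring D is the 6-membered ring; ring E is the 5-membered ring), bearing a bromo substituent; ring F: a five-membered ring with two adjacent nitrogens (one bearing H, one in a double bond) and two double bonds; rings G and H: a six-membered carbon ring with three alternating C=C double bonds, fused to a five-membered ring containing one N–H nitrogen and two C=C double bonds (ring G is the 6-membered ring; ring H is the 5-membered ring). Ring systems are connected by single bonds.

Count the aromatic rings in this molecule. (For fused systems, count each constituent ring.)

6

Rings A and B form a fused bicyclic system (with one oxygen) with 9 sp² atoms and 10 π electrons from ring double bonds plus a heteroatom lone pair. 10 = 4(2)+2, so the system is aromatic and both rings count as aromatic (benzofuran).
Ring C has one sp³ carbon, so it is not fully conjugated — not aromatic (cycloheptatriene).
Ring D is planar and fully conjugated; 3 ring double bonds give 6 π electrons. 6 = 4(1)+2, so ring D is aromatic (benzene ring).
Ring E has two sp³ carbons, so it is not fully conjugated — not aromatic (oxolane ring).
Ring F is planar and fully conjugated; 2 ring double bonds (4 π electrons) plus a heteroatom lone pair (2) give 6 π electrons. Since 6 = 4n+2 (n=1), ring F is aromatic (pyrazole).
Rings G and H form a fused bicyclic system (with one N–H) with 9 sp² atoms and 10 π electrons from ring double bonds plus a heteroatom lone pair. 10 = 4(2)+2, so the system is aromatic and both rings count as aromatic (indole).
Aromatic: A, B, D, F, G, H. Total: 6.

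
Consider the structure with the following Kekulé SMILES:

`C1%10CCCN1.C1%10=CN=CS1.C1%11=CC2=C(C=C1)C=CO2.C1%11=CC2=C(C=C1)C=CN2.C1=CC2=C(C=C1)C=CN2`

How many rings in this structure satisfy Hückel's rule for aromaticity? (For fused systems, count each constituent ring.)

7

The SMILES encodes a five-membered saturated ring of four carbons and one N–H nitrogen; a five-membered ring with a sulfur at position 1 and a nitrogen at position 3 (in a C=N bond), with two double bonds; a six-membered carbon ring with three alternating C=C double bonds, fused to a five-membered ring containing one oxygen and two C=C double bonds; a six-membered carbon ring with three alternating C=C double bonds, fused to a five-membered ring containing one N–H nitrogen and two C=C double bonds; a six-membered carbon ring with three alternating C=C double bonds, fused to a five-membered ring containing one N–H nitrogen and two C=C double bonds.
The 5-membered ring with one N–H has only sp³ atoms, so it is not fully conjugated — not aromatic (pyrrolidine).
The 5-membered ring with one sulfur and one =N– is fully conjugated (every ring atom contributes a p orbital); 2 ring double bonds (4 π electrons) plus a heteroatom lone pair (2) give 6 π electrons. That satisfies 4n+2 with n=1, so it is aromatic (thiazole).
The fused 6/5-membered bicyclic (with one oxygen) is a single π system with 9 sp² atoms and 10 π electrons from ring double bonds plus a heteroatom lone pair. 10 = 4(2)+2, so the system is aromatic and both rings count as aromatic (benzofuran).
The fused 6/5-membered bicyclic (with one N–H) is a single π system with 9 sp² atoms and 10 π electrons from ring double bonds plus a heteroatom lone pair. 10 = 4(2)+2, so the system is aromatic and both rings count as aromatic (indole).
The fused 6/5-membered bicyclic (with one N–H) is a single π system with 9 sp² atoms and 10 π electrons from ring double bonds plus a heteroatom lone pair. 10 = 4(2)+2, so the system is aromatic and both rings count as aromatic (indole).
7 of the 8 rings are aromatic. Total: 7.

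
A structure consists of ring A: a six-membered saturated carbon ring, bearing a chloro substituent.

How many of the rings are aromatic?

Ring A has only sp³ atoms, so it is not fully conjugated — not aromatic (cyclohexane).

0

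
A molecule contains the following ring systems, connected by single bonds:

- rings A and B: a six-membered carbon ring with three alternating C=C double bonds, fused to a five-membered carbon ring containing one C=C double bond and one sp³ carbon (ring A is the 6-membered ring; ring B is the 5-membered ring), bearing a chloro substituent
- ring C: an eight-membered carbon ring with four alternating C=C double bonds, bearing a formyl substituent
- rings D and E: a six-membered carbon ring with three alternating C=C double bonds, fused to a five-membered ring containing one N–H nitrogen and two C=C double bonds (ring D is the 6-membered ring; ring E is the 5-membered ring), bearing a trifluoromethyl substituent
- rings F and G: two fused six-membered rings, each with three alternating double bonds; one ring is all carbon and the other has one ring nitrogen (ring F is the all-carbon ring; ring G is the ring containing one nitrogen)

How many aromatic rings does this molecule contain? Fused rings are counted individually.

Ring A is fully conjugated (every ring atom contributes a p orbital); 3 ring double bonds give 6 π electrons. That satisfies 4n+2 with n=1, so ring A is aromatic (benzene ring).
Ring B has one sp³ carbon, so it is not fully conjugated — not aromatic (cyclopentene ring).
Ring C has only sp² ring atoms; a planar conformation would have a fully conjugated π system of 8 electrons. But 8 = 4(2), which is 4n not 4n+2, so ring C is not aromatic (cyclooctatetraene) — cyclooctatetraene distorts into a non-planar tub to avoid antiaromaticity.
Rings D and E form a fused bicyclic system (with one N–H) with 9 sp² atoms and 10 π electrons from ring double bonds plus a heteroatom lone pair. 10 = 4(2)+2, so the system is aromatic and both rings count as aromatic (indole).
Rings F and G form a fused bicyclic system (with one nitrogen) with 10 sp² atoms and 10 π electrons from ring double bonds. 10 = 4(2)+2, so the system is aromatic and both rings count as aromatic (quinoline).
Aromatic: A, D, E, F, G. Total: 5.

5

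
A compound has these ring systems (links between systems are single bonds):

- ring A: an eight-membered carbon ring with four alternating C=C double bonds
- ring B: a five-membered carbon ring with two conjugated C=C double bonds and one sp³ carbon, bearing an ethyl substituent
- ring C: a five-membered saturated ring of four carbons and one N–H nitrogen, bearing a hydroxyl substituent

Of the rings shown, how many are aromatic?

0

Ring A has only sp² ring atoms; a planar conformation would have a fully conjugated π system of 8 electrons. But 8 = 4(2), which is 4n not 4n+2, so ring A is not aromatic (cyclooctatetraene) — cyclooctatetraene distorts into a non-planar tub to avoid antiaromaticity.
Ring B has one sp³ carbon, so it is not fully conjugated — not aromatic (cyclopentadiene).
Ring C has only sp³ atoms, so it is not fully conjugated — not aromatic (pyrrolidine).
No ring is aromatic. Total: 0.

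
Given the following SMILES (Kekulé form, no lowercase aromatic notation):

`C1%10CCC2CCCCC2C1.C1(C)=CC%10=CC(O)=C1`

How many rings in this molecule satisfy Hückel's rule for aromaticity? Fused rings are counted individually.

The SMILES encodes two fused six-membered saturated carbon rings; a six-membered carbon ring with three alternating C=C double bonds.
The 6-membered ring has only sp³ atoms, so it is not fully conjugated — not aromatic (cyclohexane ring).
The second 6-membered ring has only sp³ atoms, so it is not fully conjugated — not aromatic (cyclohexane ring).
The third 6-membered ring is planar and fully conjugated; 3 ring double bonds give 6 π electrons. Since 6 = 4n+2 (n=1), it is aromatic (benzene).
1 of the 3 rings is aromatic. Total: 1.

1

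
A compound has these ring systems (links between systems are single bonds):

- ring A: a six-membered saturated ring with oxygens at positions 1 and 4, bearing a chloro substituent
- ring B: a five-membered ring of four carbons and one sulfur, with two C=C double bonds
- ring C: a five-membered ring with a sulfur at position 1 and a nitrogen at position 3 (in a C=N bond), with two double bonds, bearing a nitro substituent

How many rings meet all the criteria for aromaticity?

Ring A has only sp³ atoms, so it is not fully conjugated — not aromatic (1,4-dioxane).
Ring B has a continuous p-orbital overlap around the ring; 2 ring double bonds (4 π electrons) plus a heteroatom lone pair (2) give 6 π electrons. That satisfies 4n+2 with n=1, so ring B is aromatic (thiophene).
Ring C is fully conjugated (every ring atom contributes a p orbital); 2 ring double bonds (4 π electrons) plus a heteroatom lone pair (2) give 6 π electrons. Since 6 = 4n+2 (n=1), ring C is aromatic (thiazole).
Aromatic: B, C. Total: 2.

2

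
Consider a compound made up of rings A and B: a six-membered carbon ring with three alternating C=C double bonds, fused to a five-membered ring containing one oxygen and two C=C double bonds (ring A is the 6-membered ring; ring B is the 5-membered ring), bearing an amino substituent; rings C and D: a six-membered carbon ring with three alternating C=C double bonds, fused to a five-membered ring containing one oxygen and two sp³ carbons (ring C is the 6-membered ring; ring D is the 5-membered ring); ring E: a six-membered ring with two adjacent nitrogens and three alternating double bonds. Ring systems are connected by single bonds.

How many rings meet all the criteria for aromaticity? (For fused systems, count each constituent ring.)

Rings A and B form a fused bicyclic system (with one oxygen) with 9 sp² atoms and 10 π electrons from ring double bonds plus a heteroatom lone pair. 10 = 4(2)+2, so the system is aromatic and both rings count as aromatic (benzofuran).
Ring C has a continuous p-orbital overlap around the ring; 3 ring double bonds give 6 π electrons. That satisfies 4n+2 with n=1, so ring C is aromatic (benzene ring).
Ring D has two sp³ carbons, so it is not fully conjugated — not aromatic (oxolane ring).
Ring E has a continuous p-orbital overlap around the ring; 3 ring double bonds give 6 π electrons. Since 6 = 4n+2 (n=1), ring E is aromatic (pyridazine).
Aromatic: A, B, C, E. Total: 4.

4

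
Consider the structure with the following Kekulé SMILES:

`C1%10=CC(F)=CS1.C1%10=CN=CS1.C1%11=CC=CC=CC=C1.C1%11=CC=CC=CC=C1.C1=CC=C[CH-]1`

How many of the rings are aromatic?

The SMILES encodes a five-membered ring of four carbons and one sulfur, with two C=C double bonds; a five-membered ring with a sulfur at position 1 and a nitrogen at position 3 (in a C=N bond), with two double bonds; an eight-membered carbon ring with four alternating C=C double bonds; an eight-membered carbon ring with four alternating C=C double bonds; a five-membered all-carbon ring bearing a negative charge on one carbon, with two C=C double bonds.
The 5-membered ring with one sulfur is planar and fully conjugated; 2 ring double bonds (4 π electrons) plus a heteroatom lone pair (2) give 6 π electrons. 6 = 4(1)+2, so it is aromatic (thiophene).
The 5-membered ring with one sulfur and one =N– is planar and fully conjugated; 2 ring double bonds (4 π electrons) plus a heteroatom lone pair (2) give 6 π electrons. That satisfies 4n+2 with n=1, so it is aromatic (thiazole).
The 8-membered ring has only sp² ring atoms; a planar conformation would have a fully conjugated π system of 8 electrons. But 8 = 4(2), which is 4n not 4n+2, so it is not aromatic (cyclooctatetraene) — cyclooctatetraene distorts into a non-planar tub to avoid antiaromaticity.
The second 8-membered ring has only sp² ring atoms; a planar conformation would have a fully conjugated π system of 8 electrons. But 8 = 4(2), which is 4n not 4n+2, so it is not aromatic (cyclooctatetraene) — cyclooctatetraene distorts into a non-planar tub to avoid antiaromaticity.
The 5-membered ring has a continuous p-orbital overlap around the ring; 2 ring double bonds (4 π electrons) plus the carbanion lone pair (2) give 6 π electrons. Since 6 = 4n+2 (n=1), it is aromatic (cyclopentadienyl anion).
3 of the 5 rings are aromatic. Total: 3.

3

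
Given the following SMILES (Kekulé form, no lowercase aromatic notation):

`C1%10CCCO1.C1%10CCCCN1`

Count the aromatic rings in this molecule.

0

The SMILES encodes a five-membered saturated ring of four carbons and one oxygen; a six-membered saturated ring of five carbons and one N–H nitrogen.
The 5-membered ring with one oxygen has only sp³ atoms, so it is not fully conjugated — not aromatic (tetrahydrofuran).
The 6-membered ring with one N–H has only sp³ atoms, so it is not fully conjugated — not aromatic (piperidine).
None of the rings are aromatic. Total: 0.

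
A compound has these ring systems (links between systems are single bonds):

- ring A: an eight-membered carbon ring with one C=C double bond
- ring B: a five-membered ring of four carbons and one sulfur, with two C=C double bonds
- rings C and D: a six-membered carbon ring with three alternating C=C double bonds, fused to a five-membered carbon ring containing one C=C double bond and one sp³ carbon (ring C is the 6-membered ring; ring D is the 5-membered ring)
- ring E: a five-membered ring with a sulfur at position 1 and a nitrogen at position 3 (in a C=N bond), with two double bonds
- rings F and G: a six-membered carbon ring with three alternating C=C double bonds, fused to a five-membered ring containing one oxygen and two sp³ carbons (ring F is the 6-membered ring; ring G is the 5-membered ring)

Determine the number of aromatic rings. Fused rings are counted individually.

Ring A has six sp³ carbons, so it is not fully conjugated — not aromatic (cyclooctene).
Ring B is planar and fully conjugated; 2 ring double bonds (4 π electrons) plus a heteroatom lone pair (2) give 6 π electrons. 6 = 4(1)+2, so ring B is aromatic (thiophene).
Ring C is fully conjugated (every ring atom contributes a p orbital); 3 ring double bonds give 6 π electrons. 6 = 4(1)+2, so ring C is aromatic (benzene ring).
Ring D has one sp³ carbon, so it is not fully conjugated — not aromatic (cyclopentene ring).
Ring E is planar and fully conjugated; 2 ring double bonds (4 π electrons) plus a heteroatom lone pair (2) give 6 π electrons. 6 = 4(1)+2, so ring E is aromatic (thiazole).
Ring F is fully conjugated (every ring atom contributes a p orbital); 3 ring double bonds give 6 π electrons. Since 6 = 4n+2 (n=1), ring F is aromatic (benzene ring).
Ring G has two sp³ carbons, so it is not fully conjugated — not aromatic (oxolane ring).
Aromatic: B, C, E, F. Total: 4.

4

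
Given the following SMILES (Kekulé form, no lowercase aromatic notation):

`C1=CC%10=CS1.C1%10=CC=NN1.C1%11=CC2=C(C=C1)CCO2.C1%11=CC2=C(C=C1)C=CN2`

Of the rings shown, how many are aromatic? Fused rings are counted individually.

5

The SMILES encodes a five-membered ring of four carbons and one sulfur, with two C=C double bonds; a five-membered ring with two adjacent nitrogens (one bearing H, one in a double bond) and two double bonds; a six-membered carbon ring with three alternating C=C double bonds, fused to a five-membered ring containing one oxygen and two sp³ carbons; a six-membered carbon ring with three alternating C=C double bonds, fused to a five-membered ring containing one N–H nitrogen and two C=C double bonds.
The 5-membered ring with one sulfur has a continuous p-orbital overlap around the ring; 2 ring double bonds (4 π electrons) plus a heteroatom lone pair (2) give 6 π electrons. Since 6 = 4n+2 (n=1), it is aromatic (thiophene).
The 5-membered ring with two adjacent nitrogens (one N–H, one =N–) is fully conjugated (every ring atom contributes a p orbital); 2 ring double bonds (4 π electrons) plus a heteroatom lone pair (2) give 6 π electrons. That satisfies 4n+2 with n=1, so it is aromatic (pyrazole).
The 6-membered ring is planar and fully conjugated; 3 ring double bonds give 6 π electrons. 6 = 4(1)+2, so it is aromatic (benzene ring).
The 5-membered ring with one oxygen has two sp³ carbons, so it is not fully conjugated — not aromatic (oxolane ring).
The fused 6/5-membered bicyclic (with one N–H) is a single π system with 9 sp² atoms and 10 π electrons from ring double bonds plus a heteroatom lone pair. 10 = 4(2)+2, so the system is aromatic and both rings count as aromatic (indole).
5 of the 6 rings are aromatic. Total: 5.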